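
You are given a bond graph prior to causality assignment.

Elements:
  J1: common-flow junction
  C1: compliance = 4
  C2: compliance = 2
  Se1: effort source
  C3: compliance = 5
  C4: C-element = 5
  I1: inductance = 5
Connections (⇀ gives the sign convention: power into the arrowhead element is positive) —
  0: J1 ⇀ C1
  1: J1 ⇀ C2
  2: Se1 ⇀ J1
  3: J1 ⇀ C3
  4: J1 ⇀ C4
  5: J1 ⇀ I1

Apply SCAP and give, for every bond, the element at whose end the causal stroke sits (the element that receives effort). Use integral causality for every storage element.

#2 stroke→J1  (source Se1 imposes e)
#0 stroke→J1  (C1: C, integral causality)
#1 stroke→J1  (C2 outputs effort q/C2)
#3 stroke→J1  (C3: C, integral causality)
#4 stroke→J1  (prefer integral on C4)
#5 stroke→I1  (closing 1-jn rule on J1)

b0 stroke at J1
b1 stroke at J1
b2 stroke at J1
b3 stroke at J1
b4 stroke at J1
b5 stroke at I1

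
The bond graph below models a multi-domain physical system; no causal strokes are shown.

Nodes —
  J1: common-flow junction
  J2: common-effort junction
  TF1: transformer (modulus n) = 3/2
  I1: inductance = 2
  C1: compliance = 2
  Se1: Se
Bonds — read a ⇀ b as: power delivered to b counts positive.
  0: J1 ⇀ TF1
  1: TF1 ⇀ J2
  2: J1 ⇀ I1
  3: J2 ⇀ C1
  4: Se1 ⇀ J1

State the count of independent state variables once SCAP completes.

b4 |J1  (Se1: effort source, stroke at far end)
b2 |I1  (I1: I, integral causality)
b0 |J1  (J1: bond 2 brought flow, rest push out)
b1 |TF1  (TF1 one-in-one-out from 0)
b3 |J2  (J2: last free bond brings effort in)

2  (C1, I1 all integral)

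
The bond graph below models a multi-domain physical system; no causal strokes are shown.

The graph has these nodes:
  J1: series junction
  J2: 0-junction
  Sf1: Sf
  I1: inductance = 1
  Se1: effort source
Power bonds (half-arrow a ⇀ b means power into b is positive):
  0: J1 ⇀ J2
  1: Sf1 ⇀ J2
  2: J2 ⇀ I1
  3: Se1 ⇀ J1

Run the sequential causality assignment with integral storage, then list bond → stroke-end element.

#1 stroke→Sf1  (Sf1 (Sf) sets flow on bond)
#3 stroke→J1  (Se1 (Se) sets effort on bond)
#0 stroke→J2  (J1: last free bond brings flow in)
#2 stroke→I1  (0-jn J2 has e-setter on 0)

β0 →J2
β1 →Sf1
β2 →I1
β3 →J1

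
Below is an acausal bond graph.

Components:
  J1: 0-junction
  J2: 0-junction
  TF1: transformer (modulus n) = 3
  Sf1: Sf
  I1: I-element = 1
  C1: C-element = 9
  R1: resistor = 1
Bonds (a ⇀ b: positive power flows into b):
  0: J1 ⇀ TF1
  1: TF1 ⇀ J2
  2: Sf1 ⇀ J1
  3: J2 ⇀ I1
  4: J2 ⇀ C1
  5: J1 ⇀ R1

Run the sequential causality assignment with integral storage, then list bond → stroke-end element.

b2 stroke→Sf1  (Sf1 fixes flow; stroke at Sf1)
b3 stroke→I1  (I1 integral (f out))
b4 stroke→J2  (C1 outputs effort q/C1)
b1 stroke→TF1  (common-e at J2 fixed by 4)
b0 stroke→J1  (TF1 one-in-one-out from 1)
b5 stroke→R1  (J1 effort already set via bond 0)

β0 →J1
β1 →TF1
β2 →Sf1
β3 →I1
β4 →J2
β5 →R1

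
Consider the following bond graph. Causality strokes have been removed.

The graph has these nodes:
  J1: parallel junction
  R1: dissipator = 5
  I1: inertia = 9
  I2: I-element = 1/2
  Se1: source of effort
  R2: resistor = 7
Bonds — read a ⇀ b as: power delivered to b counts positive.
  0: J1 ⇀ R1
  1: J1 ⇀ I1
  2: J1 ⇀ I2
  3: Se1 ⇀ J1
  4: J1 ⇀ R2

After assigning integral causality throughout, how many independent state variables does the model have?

2  (I1, I2 all integral)

bond 3 stroke→J1  (source Se1 imposes e)
bond 0 stroke→R1  (J1 effort already set via bond 3)
bond 1 stroke→I1  (common-e at J1 fixed by 3)
bond 2 stroke→I2  (J1 effort already set via bond 3)
bond 4 stroke→R2  (J1 effort already set via bond 3)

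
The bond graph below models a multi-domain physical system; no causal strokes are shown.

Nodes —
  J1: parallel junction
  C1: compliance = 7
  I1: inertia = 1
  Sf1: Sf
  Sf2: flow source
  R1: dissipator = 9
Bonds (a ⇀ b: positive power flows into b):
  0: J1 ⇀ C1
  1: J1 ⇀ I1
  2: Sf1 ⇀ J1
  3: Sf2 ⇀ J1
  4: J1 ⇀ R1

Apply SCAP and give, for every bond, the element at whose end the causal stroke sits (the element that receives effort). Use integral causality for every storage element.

bond 2 stroke→Sf1  (Sf1 fixes flow; stroke at Sf1)
bond 3 stroke→Sf2  (Sf2 (Sf) sets flow on bond)
bond 0 stroke→J1  (C1: C, integral causality)
bond 1 stroke→I1  (0-jn J1 has e-setter on 0)
bond 4 stroke→R1  (common-e at J1 fixed by 0)

#0 |J1
#1 |I1
#2 |Sf1
#3 |Sf2
#4 |R1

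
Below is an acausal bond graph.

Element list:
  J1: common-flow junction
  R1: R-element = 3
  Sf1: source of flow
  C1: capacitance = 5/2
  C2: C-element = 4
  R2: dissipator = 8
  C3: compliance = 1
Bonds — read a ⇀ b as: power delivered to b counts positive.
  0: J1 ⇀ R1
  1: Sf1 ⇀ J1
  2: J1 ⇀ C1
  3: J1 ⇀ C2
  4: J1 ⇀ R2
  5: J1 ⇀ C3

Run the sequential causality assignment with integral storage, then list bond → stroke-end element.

bond 1 stroke→Sf1  (Sf1 (Sf) sets flow on bond)
bond 0 stroke→J1  (common-f at J1 fixed by 1)
bond 2 stroke→J1  (common-f at J1 fixed by 1)
bond 3 stroke→J1  (1-jn J1 has f-setter on 1)
bond 4 stroke→J1  (1-jn J1 has f-setter on 1)
bond 5 stroke→J1  (J1 flow already set via bond 1)

β0 stroke→J1
β1 stroke→Sf1
β2 stroke→J1
β3 stroke→J1
β4 stroke→J1
β5 stroke→J1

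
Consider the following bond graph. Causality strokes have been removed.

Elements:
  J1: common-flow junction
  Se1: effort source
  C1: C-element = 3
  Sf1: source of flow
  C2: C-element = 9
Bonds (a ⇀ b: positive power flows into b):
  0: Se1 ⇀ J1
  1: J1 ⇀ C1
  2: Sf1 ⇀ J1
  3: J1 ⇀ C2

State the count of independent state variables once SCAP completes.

b0 stroke→J1  (Se1 fixes effort; stroke away)
b2 stroke→Sf1  (source Sf1 imposes f)
b1 stroke→J1  (J1: bond 2 brought flow, rest push out)
b3 stroke→J1  (common-f at J1 fixed by 2)

2  (C1, C2 all integral)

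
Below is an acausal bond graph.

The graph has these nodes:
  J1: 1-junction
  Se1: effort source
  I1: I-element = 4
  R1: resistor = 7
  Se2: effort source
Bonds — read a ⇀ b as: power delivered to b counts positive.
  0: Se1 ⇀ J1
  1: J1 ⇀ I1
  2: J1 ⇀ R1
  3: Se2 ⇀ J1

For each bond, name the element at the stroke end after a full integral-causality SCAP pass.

#0 |J1
#1 |I1
#2 |J1
#3 |J1

bond 0 stroke→J1  (Se1 fixes effort; stroke away)
bond 3 stroke→J1  (source Se2 imposes e)
bond 1 stroke→I1  (I1 integral (f out))
bond 2 stroke→J1  (J1 flow already set via bond 1)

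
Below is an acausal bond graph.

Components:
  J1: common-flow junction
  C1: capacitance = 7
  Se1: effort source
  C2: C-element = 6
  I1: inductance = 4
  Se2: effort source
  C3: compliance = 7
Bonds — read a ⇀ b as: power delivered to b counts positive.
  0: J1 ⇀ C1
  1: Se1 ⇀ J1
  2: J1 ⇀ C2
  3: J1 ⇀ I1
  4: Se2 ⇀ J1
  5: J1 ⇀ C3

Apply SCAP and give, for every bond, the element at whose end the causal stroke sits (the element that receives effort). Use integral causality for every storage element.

b0 stroke at J1
b1 stroke at J1
b2 stroke at J1
b3 stroke at I1
b4 stroke at J1
b5 stroke at J1

#1 stroke at J1  (Se1 (Se) sets effort on bond)
#4 stroke at J1  (Se2 (Se) sets effort on bond)
#0 stroke at J1  (prefer integral on C1)
#2 stroke at J1  (C2 outputs effort q/C2)
#3 stroke at I1  (I1 integral (f out))
#5 stroke at J1  (1-jn J1 has f-setter on 3)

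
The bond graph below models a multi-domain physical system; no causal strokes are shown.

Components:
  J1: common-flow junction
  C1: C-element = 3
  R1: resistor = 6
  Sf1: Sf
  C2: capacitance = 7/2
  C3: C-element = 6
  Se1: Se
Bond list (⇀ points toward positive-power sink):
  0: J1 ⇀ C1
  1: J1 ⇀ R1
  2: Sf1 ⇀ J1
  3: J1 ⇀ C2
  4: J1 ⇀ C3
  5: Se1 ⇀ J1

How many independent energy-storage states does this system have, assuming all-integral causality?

β2 stroke→Sf1  (Sf1: flow source, stroke at near end)
β5 stroke→J1  (Se1 (Se) sets effort on bond)
β0 stroke→J1  (common-f at J1 fixed by 2)
β1 stroke→J1  (J1 flow already set via bond 2)
β3 stroke→J1  (J1: bond 2 brought flow, rest push out)
β4 stroke→J1  (common-f at J1 fixed by 2)

3  (C1, C2, C3 all integral)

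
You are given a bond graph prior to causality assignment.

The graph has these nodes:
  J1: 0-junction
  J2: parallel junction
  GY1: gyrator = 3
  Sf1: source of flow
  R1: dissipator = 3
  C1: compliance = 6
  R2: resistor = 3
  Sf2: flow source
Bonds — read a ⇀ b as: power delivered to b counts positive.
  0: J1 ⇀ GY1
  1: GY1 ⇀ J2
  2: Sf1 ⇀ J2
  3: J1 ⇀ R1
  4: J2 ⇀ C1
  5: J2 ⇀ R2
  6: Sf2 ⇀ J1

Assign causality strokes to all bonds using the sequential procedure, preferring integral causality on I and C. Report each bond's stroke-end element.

β2 →Sf1  (Sf1 (Sf) sets flow on bond)
β6 →Sf2  (Sf2 (Sf) sets flow on bond)
β4 →J2  (C1: C, integral causality)
β1 →GY1  (J2: bond 4 brought effort, rest push out)
β5 →R2  (0-jn J2 has e-setter on 4)
β0 →GY1  (GY1 both-in/both-out from 1)
β3 →J1  (closing 0-jn rule on J1)

bond 0 |GY1
bond 1 |GY1
bond 2 |Sf1
bond 3 |J1
bond 4 |J2
bond 5 |R2
bond 6 |Sf2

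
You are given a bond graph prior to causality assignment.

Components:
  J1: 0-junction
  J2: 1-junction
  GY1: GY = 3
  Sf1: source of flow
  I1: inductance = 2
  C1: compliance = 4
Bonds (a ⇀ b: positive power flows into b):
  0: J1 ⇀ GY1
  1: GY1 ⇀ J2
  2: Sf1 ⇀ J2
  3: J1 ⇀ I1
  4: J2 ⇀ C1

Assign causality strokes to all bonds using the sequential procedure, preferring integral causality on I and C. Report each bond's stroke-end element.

#0 |J1
#1 |J2
#2 |Sf1
#3 |I1
#4 |J2

β2 stroke→Sf1  (Sf1 fixes flow; stroke at Sf1)
β1 stroke→J2  (J2 flow already set via bond 2)
β4 stroke→J2  (common-f at J2 fixed by 2)
β0 stroke→J1  (GY1: gyrator matches bond 1)
β3 stroke→I1  (common-e at J1 fixed by 0)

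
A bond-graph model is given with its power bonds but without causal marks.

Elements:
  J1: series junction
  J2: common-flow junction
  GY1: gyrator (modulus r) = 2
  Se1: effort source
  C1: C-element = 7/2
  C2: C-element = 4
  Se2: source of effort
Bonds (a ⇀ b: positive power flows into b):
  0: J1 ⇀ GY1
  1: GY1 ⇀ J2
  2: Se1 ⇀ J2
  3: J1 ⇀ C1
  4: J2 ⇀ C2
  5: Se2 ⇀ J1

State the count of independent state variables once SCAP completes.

bond 2 →J2  (Se1: effort source, stroke at far end)
bond 5 →J1  (Se2 fixes effort; stroke away)
bond 3 →J1  (C1: C, integral causality)
bond 0 →GY1  (J1 needs exactly one f-in)
bond 1 →GY1  (GY1: gyrator matches bond 0)
bond 4 →J2  (J2: bond 1 brought flow, rest push out)

2  (C1, C2 all integral)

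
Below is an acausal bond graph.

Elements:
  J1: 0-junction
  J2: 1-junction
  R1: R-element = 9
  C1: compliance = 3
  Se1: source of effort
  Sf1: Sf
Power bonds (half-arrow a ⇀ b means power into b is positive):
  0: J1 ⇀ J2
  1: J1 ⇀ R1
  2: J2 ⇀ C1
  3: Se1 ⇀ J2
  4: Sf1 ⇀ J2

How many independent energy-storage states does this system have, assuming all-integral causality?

b3 |J2  (source Se1 imposes e)
b4 |Sf1  (Sf1: flow source, stroke at near end)
b0 |J2  (1-jn J2 has f-setter on 4)
b2 |J2  (1-jn J2 has f-setter on 4)
b1 |J1  (J1: last free bond brings effort in)

1  (C1 all integral)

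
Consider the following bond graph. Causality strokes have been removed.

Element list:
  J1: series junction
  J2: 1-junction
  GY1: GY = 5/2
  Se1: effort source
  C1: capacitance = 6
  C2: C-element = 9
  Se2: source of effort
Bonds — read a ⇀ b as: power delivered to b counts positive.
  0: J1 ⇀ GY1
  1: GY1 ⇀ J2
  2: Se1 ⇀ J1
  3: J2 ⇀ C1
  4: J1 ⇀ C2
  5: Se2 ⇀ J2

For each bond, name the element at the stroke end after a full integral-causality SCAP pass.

b2 stroke at J1  (Se1 fixes effort; stroke away)
b5 stroke at J2  (Se2 fixes effort; stroke away)
b3 stroke at J2  (C1 outputs effort q/C1)
b1 stroke at GY1  (closing 1-jn rule on J2)
b0 stroke at GY1  (through GY1, causality inverts; strokes same side of GY1)
b4 stroke at J1  (J1: bond 0 brought flow, rest push out)

b0 stroke→GY1
b1 stroke→GY1
b2 stroke→J1
b3 stroke→J2
b4 stroke→J1
b5 stroke→J2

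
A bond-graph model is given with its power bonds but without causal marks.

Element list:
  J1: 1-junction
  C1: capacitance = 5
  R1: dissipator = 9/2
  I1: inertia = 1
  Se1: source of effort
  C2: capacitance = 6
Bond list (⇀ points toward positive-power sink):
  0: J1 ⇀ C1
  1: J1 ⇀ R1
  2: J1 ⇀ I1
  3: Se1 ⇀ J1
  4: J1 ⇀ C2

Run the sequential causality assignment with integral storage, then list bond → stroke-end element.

β0 stroke at J1
β1 stroke at J1
β2 stroke at I1
β3 stroke at J1
β4 stroke at J1

bond 3 |J1  (Se1: effort source, stroke at far end)
bond 0 |J1  (C1 outputs effort q/C1)
bond 2 |I1  (I1 integral (f out))
bond 1 |J1  (J1 flow already set via bond 2)
bond 4 |J1  (common-f at J1 fixed by 2)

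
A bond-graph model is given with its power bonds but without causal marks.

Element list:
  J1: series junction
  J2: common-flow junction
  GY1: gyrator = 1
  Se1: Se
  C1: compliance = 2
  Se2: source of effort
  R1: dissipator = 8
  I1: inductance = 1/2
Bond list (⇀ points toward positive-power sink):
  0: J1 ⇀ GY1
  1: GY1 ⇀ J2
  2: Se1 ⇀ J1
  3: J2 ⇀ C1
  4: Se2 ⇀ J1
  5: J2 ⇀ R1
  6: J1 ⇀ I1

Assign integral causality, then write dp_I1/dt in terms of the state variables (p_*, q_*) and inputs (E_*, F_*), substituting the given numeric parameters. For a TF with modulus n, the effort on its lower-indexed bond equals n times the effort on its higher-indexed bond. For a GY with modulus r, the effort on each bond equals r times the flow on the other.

bond 2 →J1  (Se1 (Se) sets effort on bond)
bond 4 →J1  (Se2: effort source, stroke at far end)
bond 3 →J2  (C1 integral (e out))
bond 6 →I1  (I1 outputs flow p/I1)
bond 0 →J1  (1-jn J1 has f-setter on 6)
bond 1 →J2  (through GY1, causality inverts; strokes same side of GY1)
bond 5 →R1  (J2 needs exactly one f-in)

dp_I1/dt = E_Se1 + E_Se2 - p_I1/4 + q_C1/16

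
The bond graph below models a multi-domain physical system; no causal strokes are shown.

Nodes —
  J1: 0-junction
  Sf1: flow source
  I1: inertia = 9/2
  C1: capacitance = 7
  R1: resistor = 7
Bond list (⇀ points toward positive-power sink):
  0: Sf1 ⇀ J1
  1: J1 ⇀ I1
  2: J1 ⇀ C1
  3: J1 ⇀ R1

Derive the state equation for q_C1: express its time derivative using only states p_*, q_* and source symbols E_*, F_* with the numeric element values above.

b0 stroke at Sf1  (Sf1: flow source, stroke at near end)
b1 stroke at I1  (I1 integral (f out))
b2 stroke at J1  (C1: C, integral causality)
b3 stroke at R1  (0-jn J1 has e-setter on 2)

dq_C1/dt = F_Sf1 - 2*p_I1/9 - q_C1/49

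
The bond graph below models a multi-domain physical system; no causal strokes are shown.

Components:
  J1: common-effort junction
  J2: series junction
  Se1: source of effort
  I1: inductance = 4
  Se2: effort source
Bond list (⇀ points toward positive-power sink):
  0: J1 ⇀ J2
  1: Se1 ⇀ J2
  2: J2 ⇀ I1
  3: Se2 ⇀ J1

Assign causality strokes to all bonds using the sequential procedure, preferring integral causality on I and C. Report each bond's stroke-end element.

#0 |J2
#1 |J2
#2 |I1
#3 |J1

bond 1 →J2  (source Se1 imposes e)
bond 3 →J1  (source Se2 imposes e)
bond 0 →J2  (J1 effort already set via bond 3)
bond 2 →I1  (closing 1-jn rule on J2)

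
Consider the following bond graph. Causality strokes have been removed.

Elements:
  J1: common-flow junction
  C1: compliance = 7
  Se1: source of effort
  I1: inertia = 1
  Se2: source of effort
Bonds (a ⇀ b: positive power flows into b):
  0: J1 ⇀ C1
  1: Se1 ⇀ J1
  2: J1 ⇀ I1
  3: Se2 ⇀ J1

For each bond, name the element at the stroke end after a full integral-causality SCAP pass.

#0 →J1
#1 →J1
#2 →I1
#3 →J1

β1 |J1  (Se1 fixes effort; stroke away)
β3 |J1  (source Se2 imposes e)
β0 |J1  (prefer integral on C1)
β2 |I1  (only one flow-in slot at J1)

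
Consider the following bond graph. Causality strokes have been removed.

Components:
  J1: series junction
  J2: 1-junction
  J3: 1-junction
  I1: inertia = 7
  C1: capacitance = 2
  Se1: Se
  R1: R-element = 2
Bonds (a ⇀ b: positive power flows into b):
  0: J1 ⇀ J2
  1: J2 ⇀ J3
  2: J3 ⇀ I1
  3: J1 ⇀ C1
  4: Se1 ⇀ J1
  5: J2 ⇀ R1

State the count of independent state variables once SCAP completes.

bond 4 stroke at J1  (Se1: effort source, stroke at far end)
bond 2 stroke at I1  (I1 outputs flow p/I1)
bond 1 stroke at J3  (1-jn J3 has f-setter on 2)
bond 0 stroke at J2  (J2 flow already set via bond 1)
bond 5 stroke at J2  (J2: bond 1 brought flow, rest push out)
bond 3 stroke at J1  (common-f at J1 fixed by 0)

2  (C1, I1 all integral)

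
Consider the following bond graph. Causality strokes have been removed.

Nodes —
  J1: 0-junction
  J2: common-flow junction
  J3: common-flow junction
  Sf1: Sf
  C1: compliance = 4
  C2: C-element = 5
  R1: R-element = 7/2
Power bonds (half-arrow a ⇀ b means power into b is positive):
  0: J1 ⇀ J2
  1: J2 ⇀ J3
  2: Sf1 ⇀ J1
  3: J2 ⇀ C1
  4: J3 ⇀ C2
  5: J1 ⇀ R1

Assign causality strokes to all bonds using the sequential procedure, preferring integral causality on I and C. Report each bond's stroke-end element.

bond 2 stroke at Sf1  (Sf1 (Sf) sets flow on bond)
bond 3 stroke at J2  (C1 outputs effort q/C1)
bond 4 stroke at J3  (prefer integral on C2)
bond 1 stroke at J2  (J3 needs exactly one f-in)
bond 0 stroke at J1  (closing 1-jn rule on J2)
bond 5 stroke at R1  (J1 effort already set via bond 0)

#0 |J1
#1 |J2
#2 |Sf1
#3 |J2
#4 |J3
#5 |R1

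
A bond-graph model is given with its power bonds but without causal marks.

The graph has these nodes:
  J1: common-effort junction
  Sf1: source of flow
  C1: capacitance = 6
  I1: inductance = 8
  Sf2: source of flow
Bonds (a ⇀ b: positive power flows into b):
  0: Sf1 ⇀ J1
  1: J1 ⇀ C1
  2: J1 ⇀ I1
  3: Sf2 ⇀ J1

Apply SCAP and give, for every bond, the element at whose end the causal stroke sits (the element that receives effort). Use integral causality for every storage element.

bond 0 stroke→Sf1
bond 1 stroke→J1
bond 2 stroke→I1
bond 3 stroke→Sf2

β0 stroke at Sf1  (Sf1: flow source, stroke at near end)
β3 stroke at Sf2  (Sf2 (Sf) sets flow on bond)
β1 stroke at J1  (prefer integral on C1)
β2 stroke at I1  (0-jn J1 has e-setter on 1)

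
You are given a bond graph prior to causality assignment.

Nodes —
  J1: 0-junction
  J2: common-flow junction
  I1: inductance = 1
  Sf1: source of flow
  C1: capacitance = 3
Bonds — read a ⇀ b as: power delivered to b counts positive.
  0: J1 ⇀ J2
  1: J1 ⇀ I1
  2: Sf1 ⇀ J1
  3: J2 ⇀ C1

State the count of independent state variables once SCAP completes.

2  (C1, I1 all integral)

b2 stroke→Sf1  (source Sf1 imposes f)
b1 stroke→I1  (prefer integral on I1)
b0 stroke→J1  (only one effort-in slot at J1)
b3 stroke→J2  (1-jn J2 has f-setter on 0)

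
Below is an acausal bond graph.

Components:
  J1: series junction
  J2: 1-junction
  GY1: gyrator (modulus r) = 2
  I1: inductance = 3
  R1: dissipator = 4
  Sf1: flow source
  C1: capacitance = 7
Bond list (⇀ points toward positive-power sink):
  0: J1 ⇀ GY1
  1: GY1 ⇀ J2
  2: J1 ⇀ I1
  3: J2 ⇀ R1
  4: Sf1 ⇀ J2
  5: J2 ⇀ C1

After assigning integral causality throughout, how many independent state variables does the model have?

b4 |Sf1  (Sf1 (Sf) sets flow on bond)
b1 |J2  (common-f at J2 fixed by 4)
b3 |J2  (common-f at J2 fixed by 4)
b5 |J2  (common-f at J2 fixed by 4)
b0 |J1  (GY1: gyrator matches bond 1)
b2 |I1  (closing 1-jn rule on J1)

2  (C1, I1 all integral)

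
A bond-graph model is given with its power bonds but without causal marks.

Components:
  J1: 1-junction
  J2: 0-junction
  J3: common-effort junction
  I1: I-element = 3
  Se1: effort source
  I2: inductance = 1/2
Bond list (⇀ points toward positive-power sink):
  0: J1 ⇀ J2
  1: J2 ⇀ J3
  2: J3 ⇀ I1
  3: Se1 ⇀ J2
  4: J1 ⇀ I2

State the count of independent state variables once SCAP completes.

2  (I1, I2 all integral)

#3 stroke at J2  (source Se1 imposes e)
#0 stroke at J1  (0-jn J2 has e-setter on 3)
#1 stroke at J3  (J2 effort already set via bond 3)
#2 stroke at I1  (common-e at J3 fixed by 1)
#4 stroke at I2  (J1: last free bond brings flow in)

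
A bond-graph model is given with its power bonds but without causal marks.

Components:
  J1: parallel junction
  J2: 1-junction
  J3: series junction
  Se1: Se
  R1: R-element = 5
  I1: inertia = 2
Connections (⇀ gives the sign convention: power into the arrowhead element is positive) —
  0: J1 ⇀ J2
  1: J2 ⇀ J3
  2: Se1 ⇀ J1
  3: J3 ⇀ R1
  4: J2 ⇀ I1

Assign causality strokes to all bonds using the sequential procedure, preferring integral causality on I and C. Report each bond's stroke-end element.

bond 2 |J1  (source Se1 imposes e)
bond 0 |J2  (0-jn J1 has e-setter on 2)
bond 4 |I1  (I1 outputs flow p/I1)
bond 1 |J2  (J2: bond 4 brought flow, rest push out)
bond 3 |J3  (common-f at J3 fixed by 1)

#0 stroke at J2
#1 stroke at J2
#2 stroke at J1
#3 stroke at J3
#4 stroke at I1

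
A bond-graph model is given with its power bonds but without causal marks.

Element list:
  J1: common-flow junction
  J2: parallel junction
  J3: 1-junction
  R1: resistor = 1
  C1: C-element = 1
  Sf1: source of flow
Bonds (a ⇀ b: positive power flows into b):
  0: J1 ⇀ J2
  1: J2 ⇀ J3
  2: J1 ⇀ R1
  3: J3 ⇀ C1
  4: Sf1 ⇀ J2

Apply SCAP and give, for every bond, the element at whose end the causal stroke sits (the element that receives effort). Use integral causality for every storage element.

b4 →Sf1  (Sf1: flow source, stroke at near end)
b3 →J3  (C1 outputs effort q/C1)
b1 →J2  (closing 1-jn rule on J3)
b0 →J1  (common-e at J2 fixed by 1)
b2 →R1  (J1: last free bond brings flow in)

bond 0 stroke→J1
bond 1 stroke→J2
bond 2 stroke→R1
bond 3 stroke→J3
bond 4 stroke→Sf1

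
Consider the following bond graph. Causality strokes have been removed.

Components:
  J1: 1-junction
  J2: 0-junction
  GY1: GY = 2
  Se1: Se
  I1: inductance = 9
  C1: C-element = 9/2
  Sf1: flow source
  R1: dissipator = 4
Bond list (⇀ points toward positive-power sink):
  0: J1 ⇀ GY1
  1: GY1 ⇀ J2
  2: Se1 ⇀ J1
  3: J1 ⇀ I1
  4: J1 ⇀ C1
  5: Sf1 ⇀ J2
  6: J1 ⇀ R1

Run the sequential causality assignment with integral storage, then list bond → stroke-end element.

β0 →J1
β1 →J2
β2 →J1
β3 →I1
β4 →J1
β5 →Sf1
β6 →J1

#2 stroke→J1  (source Se1 imposes e)
#5 stroke→Sf1  (source Sf1 imposes f)
#1 stroke→J2  (closing 0-jn rule on J2)
#0 stroke→J1  (GY1 both-in/both-out from 1)
#3 stroke→I1  (prefer integral on I1)
#4 stroke→J1  (J1: bond 3 brought flow, rest push out)
#6 stroke→J1  (J1: bond 3 brought flow, rest push out)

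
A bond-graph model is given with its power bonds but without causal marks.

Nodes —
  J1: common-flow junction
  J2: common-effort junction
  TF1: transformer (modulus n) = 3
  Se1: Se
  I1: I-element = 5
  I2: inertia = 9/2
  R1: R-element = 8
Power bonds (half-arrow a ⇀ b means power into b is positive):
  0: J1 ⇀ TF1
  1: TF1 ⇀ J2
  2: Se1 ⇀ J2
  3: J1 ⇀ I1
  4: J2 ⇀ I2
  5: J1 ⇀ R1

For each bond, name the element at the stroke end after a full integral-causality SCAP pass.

bond 0 stroke→J1
bond 1 stroke→TF1
bond 2 stroke→J2
bond 3 stroke→I1
bond 4 stroke→I2
bond 5 stroke→J1

#2 |J2  (source Se1 imposes e)
#1 |TF1  (0-jn J2 has e-setter on 2)
#4 |I2  (J2 effort already set via bond 2)
#0 |J1  (TF1: transformer flips bond 1)
#3 |I1  (I1 integral (f out))
#5 |J1  (1-jn J1 has f-setter on 3)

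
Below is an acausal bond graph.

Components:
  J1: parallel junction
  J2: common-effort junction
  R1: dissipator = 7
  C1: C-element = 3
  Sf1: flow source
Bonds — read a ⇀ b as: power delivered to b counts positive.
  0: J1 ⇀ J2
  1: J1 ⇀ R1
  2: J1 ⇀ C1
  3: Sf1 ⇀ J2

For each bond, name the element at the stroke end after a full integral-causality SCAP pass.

b3 stroke at Sf1  (Sf1: flow source, stroke at near end)
b0 stroke at J2  (closing 0-jn rule on J2)
b2 stroke at J1  (C1 integral (e out))
b1 stroke at R1  (common-e at J1 fixed by 2)

b0 |J2
b1 |R1
b2 |J1
b3 |Sf1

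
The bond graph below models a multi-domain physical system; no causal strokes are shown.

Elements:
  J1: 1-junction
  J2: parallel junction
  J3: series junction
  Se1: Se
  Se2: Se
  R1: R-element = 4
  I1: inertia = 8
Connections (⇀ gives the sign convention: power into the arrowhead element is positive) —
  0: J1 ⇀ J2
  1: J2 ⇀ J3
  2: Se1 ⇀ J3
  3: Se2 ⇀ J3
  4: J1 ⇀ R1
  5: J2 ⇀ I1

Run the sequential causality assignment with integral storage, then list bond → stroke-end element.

#2 stroke→J3  (Se1: effort source, stroke at far end)
#3 stroke→J3  (Se2 (Se) sets effort on bond)
#1 stroke→J2  (closing 1-jn rule on J3)
#0 stroke→J1  (common-e at J2 fixed by 1)
#5 stroke→I1  (J2: bond 1 brought effort, rest push out)
#4 stroke→R1  (J1 needs exactly one f-in)

β0 |J1
β1 |J2
β2 |J3
β3 |J3
β4 |R1
β5 |I1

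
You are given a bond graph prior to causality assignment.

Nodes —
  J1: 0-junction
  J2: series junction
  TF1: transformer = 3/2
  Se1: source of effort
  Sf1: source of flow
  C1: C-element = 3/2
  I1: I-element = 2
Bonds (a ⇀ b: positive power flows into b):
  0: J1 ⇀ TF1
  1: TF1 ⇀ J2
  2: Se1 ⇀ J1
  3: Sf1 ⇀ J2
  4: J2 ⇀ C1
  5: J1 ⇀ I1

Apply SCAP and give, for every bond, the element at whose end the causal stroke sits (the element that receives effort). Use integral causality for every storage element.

bond 2 →J1  (Se1 fixes effort; stroke away)
bond 3 →Sf1  (Sf1 fixes flow; stroke at Sf1)
bond 0 →TF1  (0-jn J1 has e-setter on 2)
bond 5 →I1  (0-jn J1 has e-setter on 2)
bond 1 →J2  (common-f at J2 fixed by 3)
bond 4 →J2  (J2: bond 3 brought flow, rest push out)

β0 →TF1
β1 →J2
β2 →J1
β3 →Sf1
β4 →J2
β5 →I1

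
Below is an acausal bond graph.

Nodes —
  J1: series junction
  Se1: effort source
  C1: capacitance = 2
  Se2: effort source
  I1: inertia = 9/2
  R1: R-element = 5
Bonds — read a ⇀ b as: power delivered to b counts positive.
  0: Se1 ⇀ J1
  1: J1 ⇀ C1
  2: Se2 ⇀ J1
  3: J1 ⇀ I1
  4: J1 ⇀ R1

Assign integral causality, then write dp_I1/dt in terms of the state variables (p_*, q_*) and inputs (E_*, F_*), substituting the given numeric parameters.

β0 |J1  (Se1 fixes effort; stroke away)
β2 |J1  (source Se2 imposes e)
β1 |J1  (C1 integral (e out))
β3 |I1  (prefer integral on I1)
β4 |J1  (J1 flow already set via bond 3)

dp_I1/dt = E_Se1 + E_Se2 - 10*p_I1/9 - q_C1/2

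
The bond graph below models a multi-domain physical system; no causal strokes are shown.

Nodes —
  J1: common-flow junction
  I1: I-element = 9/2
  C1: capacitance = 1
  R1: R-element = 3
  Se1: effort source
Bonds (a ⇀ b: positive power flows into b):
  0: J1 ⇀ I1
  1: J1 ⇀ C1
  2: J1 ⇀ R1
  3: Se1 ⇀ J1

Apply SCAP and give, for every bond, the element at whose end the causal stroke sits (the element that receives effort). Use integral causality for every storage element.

bond 0 stroke at I1
bond 1 stroke at J1
bond 2 stroke at J1
bond 3 stroke at J1

β3 stroke at J1  (Se1 fixes effort; stroke away)
β0 stroke at I1  (I1 outputs flow p/I1)
β1 stroke at J1  (J1: bond 0 brought flow, rest push out)
β2 stroke at J1  (1-jn J1 has f-setter on 0)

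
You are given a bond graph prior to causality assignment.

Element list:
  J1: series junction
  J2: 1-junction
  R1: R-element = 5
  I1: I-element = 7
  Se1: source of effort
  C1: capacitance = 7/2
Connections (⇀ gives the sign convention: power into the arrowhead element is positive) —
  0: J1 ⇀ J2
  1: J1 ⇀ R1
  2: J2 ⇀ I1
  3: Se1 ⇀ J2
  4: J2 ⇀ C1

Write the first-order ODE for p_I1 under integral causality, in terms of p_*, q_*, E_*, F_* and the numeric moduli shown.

dp_I1/dt = E_Se1 - 5*p_I1/7 - 2*q_C1/7

#3 stroke at J2  (Se1 (Se) sets effort on bond)
#2 stroke at I1  (I1: I, integral causality)
#0 stroke at J2  (common-f at J2 fixed by 2)
#4 stroke at J2  (1-jn J2 has f-setter on 2)
#1 stroke at J1  (J1: bond 0 brought flow, rest push out)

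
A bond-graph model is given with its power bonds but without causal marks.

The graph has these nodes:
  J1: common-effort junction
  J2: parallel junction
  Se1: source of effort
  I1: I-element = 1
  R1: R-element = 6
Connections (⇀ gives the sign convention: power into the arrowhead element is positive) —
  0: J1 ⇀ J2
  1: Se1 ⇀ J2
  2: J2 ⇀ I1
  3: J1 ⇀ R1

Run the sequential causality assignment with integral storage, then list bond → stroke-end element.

b1 stroke→J2  (Se1 (Se) sets effort on bond)
b0 stroke→J1  (0-jn J2 has e-setter on 1)
b2 stroke→I1  (common-e at J2 fixed by 1)
b3 stroke→R1  (J1 effort already set via bond 0)

b0 |J1
b1 |J2
b2 |I1
b3 |R1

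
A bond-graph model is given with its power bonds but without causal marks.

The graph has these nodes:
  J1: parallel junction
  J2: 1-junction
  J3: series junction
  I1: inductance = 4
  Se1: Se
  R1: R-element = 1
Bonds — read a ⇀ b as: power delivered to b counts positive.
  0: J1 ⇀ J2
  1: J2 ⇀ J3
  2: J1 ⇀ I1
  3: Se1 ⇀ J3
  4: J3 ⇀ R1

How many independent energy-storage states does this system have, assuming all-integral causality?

bond 3 stroke→J3  (source Se1 imposes e)
bond 2 stroke→I1  (I1 outputs flow p/I1)
bond 0 stroke→J1  (closing 0-jn rule on J1)
bond 1 stroke→J2  (common-f at J2 fixed by 0)
bond 4 stroke→J3  (common-f at J3 fixed by 1)

1  (I1 all integral)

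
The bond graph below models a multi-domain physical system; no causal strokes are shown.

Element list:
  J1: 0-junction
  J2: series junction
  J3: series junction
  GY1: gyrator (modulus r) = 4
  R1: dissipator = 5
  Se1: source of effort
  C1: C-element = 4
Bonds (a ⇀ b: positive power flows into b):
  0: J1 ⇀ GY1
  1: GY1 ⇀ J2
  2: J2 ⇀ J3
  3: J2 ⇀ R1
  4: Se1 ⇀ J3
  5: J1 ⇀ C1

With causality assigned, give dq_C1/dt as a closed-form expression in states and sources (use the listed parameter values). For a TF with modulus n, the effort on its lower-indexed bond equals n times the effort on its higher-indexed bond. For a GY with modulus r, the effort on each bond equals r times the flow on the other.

bond 4 |J3  (Se1 (Se) sets effort on bond)
bond 2 |J2  (closing 1-jn rule on J3)
bond 5 |J1  (C1 outputs effort q/C1)
bond 0 |GY1  (common-e at J1 fixed by 5)
bond 1 |GY1  (GY1: gyrator matches bond 0)
bond 3 |J2  (common-f at J2 fixed by 1)

dq_C1/dt = E_Se1/4 - 5*q_C1/64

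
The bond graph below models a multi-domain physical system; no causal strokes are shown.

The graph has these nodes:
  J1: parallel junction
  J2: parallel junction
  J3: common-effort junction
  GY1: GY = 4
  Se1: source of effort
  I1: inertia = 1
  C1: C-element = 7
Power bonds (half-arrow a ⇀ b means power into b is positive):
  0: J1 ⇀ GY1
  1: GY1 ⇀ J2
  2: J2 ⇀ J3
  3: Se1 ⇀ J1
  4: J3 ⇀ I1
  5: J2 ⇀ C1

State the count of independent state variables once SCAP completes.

2  (C1, I1 all integral)

#3 |J1  (source Se1 imposes e)
#0 |GY1  (0-jn J1 has e-setter on 3)
#1 |GY1  (GY1: gyrator matches bond 0)
#4 |I1  (I1 integral (f out))
#2 |J3  (J3: last free bond brings effort in)
#5 |J2  (J2: last free bond brings effort in)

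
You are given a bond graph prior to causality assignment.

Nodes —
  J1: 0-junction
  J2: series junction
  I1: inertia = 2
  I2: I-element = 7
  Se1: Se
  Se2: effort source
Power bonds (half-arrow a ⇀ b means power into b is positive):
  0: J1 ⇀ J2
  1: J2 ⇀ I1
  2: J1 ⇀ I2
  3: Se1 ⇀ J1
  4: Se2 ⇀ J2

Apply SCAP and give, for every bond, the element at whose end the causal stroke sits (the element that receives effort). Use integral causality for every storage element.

#3 stroke→J1  (Se1 fixes effort; stroke away)
#4 stroke→J2  (Se2 fixes effort; stroke away)
#0 stroke→J2  (common-e at J1 fixed by 3)
#2 stroke→I2  (common-e at J1 fixed by 3)
#1 stroke→I1  (J2: last free bond brings flow in)

#0 |J2
#1 |I1
#2 |I2
#3 |J1
#4 |J2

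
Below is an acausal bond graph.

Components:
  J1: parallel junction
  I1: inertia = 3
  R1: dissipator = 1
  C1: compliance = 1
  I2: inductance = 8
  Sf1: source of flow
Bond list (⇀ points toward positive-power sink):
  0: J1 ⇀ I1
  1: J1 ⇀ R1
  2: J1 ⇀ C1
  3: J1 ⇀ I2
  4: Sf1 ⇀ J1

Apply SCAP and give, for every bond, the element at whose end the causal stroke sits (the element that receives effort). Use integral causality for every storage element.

b4 →Sf1  (Sf1 fixes flow; stroke at Sf1)
b0 →I1  (prefer integral on I1)
b2 →J1  (prefer integral on C1)
b1 →R1  (J1: bond 2 brought effort, rest push out)
b3 →I2  (common-e at J1 fixed by 2)

#0 →I1
#1 →R1
#2 →J1
#3 →I2
#4 →Sf1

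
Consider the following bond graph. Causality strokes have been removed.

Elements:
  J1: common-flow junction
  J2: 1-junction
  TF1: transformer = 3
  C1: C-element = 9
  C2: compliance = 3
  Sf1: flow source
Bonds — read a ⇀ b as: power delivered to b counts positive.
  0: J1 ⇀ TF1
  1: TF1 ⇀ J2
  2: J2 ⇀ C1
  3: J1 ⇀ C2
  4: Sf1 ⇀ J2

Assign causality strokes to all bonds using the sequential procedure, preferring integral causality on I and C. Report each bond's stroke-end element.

#0 |TF1
#1 |J2
#2 |J2
#3 |J1
#4 |Sf1

bond 4 →Sf1  (Sf1 fixes flow; stroke at Sf1)
bond 1 →J2  (J2 flow already set via bond 4)
bond 2 →J2  (common-f at J2 fixed by 4)
bond 0 →TF1  (TF1: transformer flips bond 1)
bond 3 →J1  (common-f at J1 fixed by 0)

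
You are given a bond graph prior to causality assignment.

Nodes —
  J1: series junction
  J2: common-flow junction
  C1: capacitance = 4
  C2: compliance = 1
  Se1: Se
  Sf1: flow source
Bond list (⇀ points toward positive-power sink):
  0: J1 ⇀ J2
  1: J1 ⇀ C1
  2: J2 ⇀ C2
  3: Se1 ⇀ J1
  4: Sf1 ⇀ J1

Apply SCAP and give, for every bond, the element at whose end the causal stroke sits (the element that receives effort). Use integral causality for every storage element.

β3 |J1  (Se1 (Se) sets effort on bond)
β4 |Sf1  (source Sf1 imposes f)
β0 |J1  (common-f at J1 fixed by 4)
β1 |J1  (J1 flow already set via bond 4)
β2 |J2  (common-f at J2 fixed by 0)

b0 |J1
b1 |J1
b2 |J2
b3 |J1
b4 |Sf1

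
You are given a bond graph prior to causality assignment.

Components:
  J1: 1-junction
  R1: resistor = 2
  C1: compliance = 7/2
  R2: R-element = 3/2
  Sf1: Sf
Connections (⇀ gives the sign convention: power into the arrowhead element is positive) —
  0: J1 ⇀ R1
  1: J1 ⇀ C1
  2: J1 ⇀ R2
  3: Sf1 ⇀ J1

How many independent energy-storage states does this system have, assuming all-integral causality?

b3 |Sf1  (source Sf1 imposes f)
b0 |J1  (J1 flow already set via bond 3)
b1 |J1  (J1: bond 3 brought flow, rest push out)
b2 |J1  (common-f at J1 fixed by 3)

1  (C1 all integral)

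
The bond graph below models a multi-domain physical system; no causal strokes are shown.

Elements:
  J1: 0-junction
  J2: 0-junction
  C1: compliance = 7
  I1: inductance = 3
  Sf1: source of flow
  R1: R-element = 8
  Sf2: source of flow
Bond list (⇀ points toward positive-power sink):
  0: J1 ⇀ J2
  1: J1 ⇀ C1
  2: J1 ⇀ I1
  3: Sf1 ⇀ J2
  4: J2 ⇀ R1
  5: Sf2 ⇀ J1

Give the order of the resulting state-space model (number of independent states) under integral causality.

2  (C1, I1 all integral)

#3 stroke→Sf1  (Sf1 (Sf) sets flow on bond)
#5 stroke→Sf2  (Sf2 (Sf) sets flow on bond)
#1 stroke→J1  (C1 integral (e out))
#0 stroke→J2  (J1: bond 1 brought effort, rest push out)
#2 stroke→I1  (0-jn J1 has e-setter on 1)
#4 stroke→R1  (J2 effort already set via bond 0)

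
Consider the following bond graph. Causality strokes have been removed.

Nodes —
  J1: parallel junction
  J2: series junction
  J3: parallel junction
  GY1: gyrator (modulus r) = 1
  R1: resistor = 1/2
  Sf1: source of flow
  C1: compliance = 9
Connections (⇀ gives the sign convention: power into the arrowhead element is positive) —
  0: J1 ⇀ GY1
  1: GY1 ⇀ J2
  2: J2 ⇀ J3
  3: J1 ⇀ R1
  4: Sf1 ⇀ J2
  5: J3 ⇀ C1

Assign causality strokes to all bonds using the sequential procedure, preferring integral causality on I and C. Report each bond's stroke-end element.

β4 |Sf1  (Sf1 fixes flow; stroke at Sf1)
β1 |J2  (1-jn J2 has f-setter on 4)
β2 |J2  (J2: bond 4 brought flow, rest push out)
β5 |J3  (closing 0-jn rule on J3)
β0 |J1  (GY1: gyrator matches bond 1)
β3 |R1  (0-jn J1 has e-setter on 0)

b0 →J1
b1 →J2
b2 →J2
b3 →R1
b4 →Sf1
b5 →J3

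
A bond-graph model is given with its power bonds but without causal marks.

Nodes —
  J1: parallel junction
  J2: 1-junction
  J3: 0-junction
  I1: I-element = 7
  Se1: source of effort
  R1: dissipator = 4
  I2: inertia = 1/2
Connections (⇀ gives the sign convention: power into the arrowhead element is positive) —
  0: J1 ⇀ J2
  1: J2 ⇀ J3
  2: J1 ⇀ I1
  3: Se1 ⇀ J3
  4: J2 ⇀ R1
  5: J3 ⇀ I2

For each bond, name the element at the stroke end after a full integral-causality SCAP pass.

β0 |J1
β1 |J2
β2 |I1
β3 |J3
β4 |J2
β5 |I2

#3 stroke→J3  (Se1: effort source, stroke at far end)
#1 stroke→J2  (0-jn J3 has e-setter on 3)
#5 stroke→I2  (J3: bond 3 brought effort, rest push out)
#2 stroke→I1  (I1 outputs flow p/I1)
#0 stroke→J1  (J1 needs exactly one e-in)
#4 stroke→J2  (J2 flow already set via bond 0)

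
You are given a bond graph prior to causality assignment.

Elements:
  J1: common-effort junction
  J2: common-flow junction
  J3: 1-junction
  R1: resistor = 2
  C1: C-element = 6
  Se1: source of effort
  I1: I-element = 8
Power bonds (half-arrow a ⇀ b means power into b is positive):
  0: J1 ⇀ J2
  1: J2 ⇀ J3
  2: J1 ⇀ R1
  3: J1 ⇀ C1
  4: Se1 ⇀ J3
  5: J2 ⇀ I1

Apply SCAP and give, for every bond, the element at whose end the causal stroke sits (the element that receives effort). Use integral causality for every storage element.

bond 0 stroke→J2
bond 1 stroke→J2
bond 2 stroke→R1
bond 3 stroke→J1
bond 4 stroke→J3
bond 5 stroke→I1

bond 4 |J3  (source Se1 imposes e)
bond 1 |J2  (only one flow-in slot at J3)
bond 3 |J1  (C1 outputs effort q/C1)
bond 0 |J2  (J1: bond 3 brought effort, rest push out)
bond 2 |R1  (J1: bond 3 brought effort, rest push out)
bond 5 |I1  (J2 needs exactly one f-in)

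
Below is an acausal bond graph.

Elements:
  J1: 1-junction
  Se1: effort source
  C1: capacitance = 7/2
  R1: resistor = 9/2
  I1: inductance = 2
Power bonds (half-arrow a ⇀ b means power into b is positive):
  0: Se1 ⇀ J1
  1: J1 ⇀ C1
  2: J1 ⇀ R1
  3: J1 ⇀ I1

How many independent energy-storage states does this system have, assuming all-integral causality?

2  (C1, I1 all integral)

b0 →J1  (Se1 fixes effort; stroke away)
b1 →J1  (prefer integral on C1)
b3 →I1  (I1 integral (f out))
b2 →J1  (J1: bond 3 brought flow, rest push out)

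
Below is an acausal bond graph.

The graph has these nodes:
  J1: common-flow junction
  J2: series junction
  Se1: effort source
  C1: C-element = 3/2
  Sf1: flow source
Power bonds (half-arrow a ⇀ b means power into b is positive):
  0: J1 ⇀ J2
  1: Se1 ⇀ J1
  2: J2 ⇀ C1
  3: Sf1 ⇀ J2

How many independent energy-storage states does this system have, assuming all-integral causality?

#1 stroke→J1  (Se1 fixes effort; stroke away)
#3 stroke→Sf1  (Sf1 fixes flow; stroke at Sf1)
#0 stroke→J2  (J1 needs exactly one f-in)
#2 stroke→J2  (common-f at J2 fixed by 3)

1  (C1 all integral)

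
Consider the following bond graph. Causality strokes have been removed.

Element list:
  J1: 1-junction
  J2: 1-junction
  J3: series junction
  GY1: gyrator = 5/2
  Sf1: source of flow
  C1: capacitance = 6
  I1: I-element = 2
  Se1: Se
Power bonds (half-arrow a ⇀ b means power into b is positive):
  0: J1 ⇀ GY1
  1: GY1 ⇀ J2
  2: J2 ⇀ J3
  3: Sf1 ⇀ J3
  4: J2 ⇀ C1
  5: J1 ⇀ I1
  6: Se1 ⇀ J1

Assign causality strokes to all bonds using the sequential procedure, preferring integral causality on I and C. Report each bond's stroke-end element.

β3 stroke at Sf1  (Sf1 (Sf) sets flow on bond)
β6 stroke at J1  (Se1 fixes effort; stroke away)
β2 stroke at J3  (1-jn J3 has f-setter on 3)
β1 stroke at J2  (common-f at J2 fixed by 2)
β4 stroke at J2  (J2: bond 2 brought flow, rest push out)
β0 stroke at J1  (GY1 both-in/both-out from 1)
β5 stroke at I1  (closing 1-jn rule on J1)

β0 stroke→J1
β1 stroke→J2
β2 stroke→J3
β3 stroke→Sf1
β4 stroke→J2
β5 stroke→I1
β6 stroke→J1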